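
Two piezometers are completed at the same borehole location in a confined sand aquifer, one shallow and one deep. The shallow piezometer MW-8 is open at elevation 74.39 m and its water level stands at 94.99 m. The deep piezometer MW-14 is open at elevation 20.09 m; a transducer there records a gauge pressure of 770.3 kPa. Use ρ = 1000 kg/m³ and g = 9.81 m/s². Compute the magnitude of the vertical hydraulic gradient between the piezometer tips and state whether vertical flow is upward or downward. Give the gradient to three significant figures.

|i_v| ≈ 0.0667; vertical flow is upward

Total head at MW-8: h = 94.99 m (water level in the standpipe).
Pressure head at MW-14: ψ = P/(ρg) = 770.3×1000 / (1000 × 9.81) = 78.52 m.
Total head at MW-14: h = z + ψ = 20.09 + 78.52 = 98.61 m.
Δh = h(MW-8) − h(MW-14) = 94.99 − 98.61 = -3.62 m.
Vertical separation Δz = 74.39 − 20.09 = 54.30 m.
|i_v| = |Δh| / Δz = 3.62 / 54.30 = 0.0667.
Head is higher in the deep piezometer, so vertical flow is upward (discharge condition).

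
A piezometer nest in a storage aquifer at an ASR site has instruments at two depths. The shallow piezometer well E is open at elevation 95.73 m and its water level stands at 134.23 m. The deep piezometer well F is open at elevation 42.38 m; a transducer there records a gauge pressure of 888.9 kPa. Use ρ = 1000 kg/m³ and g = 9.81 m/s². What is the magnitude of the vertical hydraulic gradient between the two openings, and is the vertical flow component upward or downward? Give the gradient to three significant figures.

|i_v| ≈ 0.0232; vertical flow is downward

Total head at well E: h = 134.23 m (water level in the standpipe).
Pressure head at well F: ψ = P/(ρg) = 888.9×1000 / (1000 × 9.81) = 90.61 m.
Total head at well F: h = z + ψ = 42.38 + 90.61 = 132.99 m.
Δh = h(well E) − h(well F) = 134.23 − 132.99 = 1.24 m.
Vertical separation Δz = 95.73 − 42.38 = 53.35 m.
|i_v| = |Δh| / Δz = 1.24 / 53.35 = 0.0232.
Head is higher in the shallow piezometer, so vertical flow is downward (recharge condition).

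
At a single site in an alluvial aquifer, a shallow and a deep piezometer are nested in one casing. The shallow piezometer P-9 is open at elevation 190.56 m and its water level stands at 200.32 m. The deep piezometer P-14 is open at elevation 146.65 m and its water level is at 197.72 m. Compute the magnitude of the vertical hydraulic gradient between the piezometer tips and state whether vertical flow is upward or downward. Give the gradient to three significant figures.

Total head at P-9: h = 200.32 m (water level in the standpipe).
Total head at P-14: h = 197.72 m.
Δh = h(P-9) − h(P-14) = 200.32 − 197.72 = 2.60 m.
Vertical separation Δz = 190.56 − 146.65 = 43.91 m.
|i_v| = |Δh| / Δz = 2.60 / 43.91 = 0.0592.
Head is higher in the shallow piezometer, so vertical flow is downward (recharge condition).

|i_v| ≈ 0.0592; vertical flow is downward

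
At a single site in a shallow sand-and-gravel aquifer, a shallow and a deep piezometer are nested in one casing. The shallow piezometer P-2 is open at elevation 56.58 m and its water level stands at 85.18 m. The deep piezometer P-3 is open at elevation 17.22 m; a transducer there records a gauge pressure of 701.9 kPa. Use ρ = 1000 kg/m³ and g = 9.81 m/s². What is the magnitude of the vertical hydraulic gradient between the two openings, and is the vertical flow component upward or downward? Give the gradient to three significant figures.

Total head at P-2: h = 85.18 m (water level in the standpipe).
Pressure head at P-3: ψ = P/(ρg) = 701.9×1000 / (1000 × 9.81) = 71.55 m.
Total head at P-3: h = z + ψ = 17.22 + 71.55 = 88.77 m.
Δh = h(P-2) − h(P-3) = 85.18 − 88.77 = -3.59 m.
Vertical separation Δz = 56.58 − 17.22 = 39.36 m.
|i_v| = |Δh| / Δz = 3.59 / 39.36 = 0.0912.
Head is higher in the deep piezometer, so vertical flow is upward (discharge condition).

|i_v| ≈ 0.0912; vertical flow is upward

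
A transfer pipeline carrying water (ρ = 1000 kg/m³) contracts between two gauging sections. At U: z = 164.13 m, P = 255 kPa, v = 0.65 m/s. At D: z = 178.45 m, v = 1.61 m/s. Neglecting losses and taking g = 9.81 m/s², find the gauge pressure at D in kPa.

P₂ ≈ 113 kPa

Pressure head at U: ψ₁ = P₁/(ρg) = 255×1000 / (1000 × 9.81) = 25.99 m.
Velocity heads: v₁²/2g = 0.65²/19.62 = 0.022 m; v₂²/2g = 1.61²/19.62 = 0.132 m.
Total head H = z₁ + ψ₁ + v₁²/2g = 164.13 + 25.99 + 0.022 = 190.14 m.
ψ₂ = H − z₂ − v₂²/2g = 190.14 − 178.45 − 0.132 = 11.56 m.
P₂ = ρgψ₂ = 1000 × 9.81 × 11.56 ≈ 113 kPa.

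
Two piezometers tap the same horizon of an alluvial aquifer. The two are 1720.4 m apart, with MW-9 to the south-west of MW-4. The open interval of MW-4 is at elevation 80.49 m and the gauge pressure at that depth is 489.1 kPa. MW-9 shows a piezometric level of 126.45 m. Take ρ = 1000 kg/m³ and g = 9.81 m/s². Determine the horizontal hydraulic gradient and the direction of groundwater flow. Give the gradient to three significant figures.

Pressure head at MW-4: ψ = P/(ρg) = 489.1×1000 / (1000 × 9.81) = 49.86 m.
Total head at MW-4: h = z + ψ = 80.49 + 49.86 = 130.35 m.
Total head at MW-9: h = 126.45 m (water level in the piezometer is the total head).
Head difference: h(MW-4) − h(MW-9) = 130.35 − 126.45 = 3.90 m.
Hydraulic gradient: i = |Δh| / L = 3.90 / 1720.4 = 0.00227.
Flow is from higher to lower head: from MW-4 toward MW-9, i.e. toward the south-west.

i ≈ 0.00227; groundwater flows toward the south-west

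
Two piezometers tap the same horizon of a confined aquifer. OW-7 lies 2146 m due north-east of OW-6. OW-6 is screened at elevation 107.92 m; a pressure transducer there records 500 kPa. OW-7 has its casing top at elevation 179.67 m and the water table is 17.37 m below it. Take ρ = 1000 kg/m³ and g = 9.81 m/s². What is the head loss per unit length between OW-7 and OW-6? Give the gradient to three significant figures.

i ≈ 0.00159 m/m

Pressure head at OW-6: ψ = P/(ρg) = 500×1000 / (1000 × 9.81) = 50.97 m.
Total head at OW-6: h = z + ψ = 107.92 + 50.97 = 158.89 m.
Total head at OW-7: h = 179.67 − 17.37 = 162.30 m.
Head difference: h(OW-6) − h(OW-7) = 158.89 − 162.30 = -3.41 m.
Hydraulic gradient: i = |Δh| / L = 3.41 / 2146 = 0.00159.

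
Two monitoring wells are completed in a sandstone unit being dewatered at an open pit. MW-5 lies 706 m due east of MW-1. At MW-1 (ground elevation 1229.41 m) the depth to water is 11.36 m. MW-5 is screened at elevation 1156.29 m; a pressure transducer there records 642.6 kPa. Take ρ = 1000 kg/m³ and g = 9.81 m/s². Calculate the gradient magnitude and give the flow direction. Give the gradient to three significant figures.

Total head at MW-1: h = 1229.41 − 11.36 = 1218.05 m.
Pressure head at MW-5: ψ = P/(ρg) = 642.6×1000 / (1000 × 9.81) = 65.50 m.
Total head at MW-5: h = z + ψ = 1156.29 + 65.50 = 1221.79 m.
Head difference: h(MW-1) − h(MW-5) = 1218.05 − 1221.79 = -3.74 m.
Hydraulic gradient: i = |Δh| / L = 3.74 / 706 = 0.00530.
Flow is from higher to lower head: from MW-5 toward MW-1, i.e. toward the west.

i ≈ 0.00530; groundwater flows toward the west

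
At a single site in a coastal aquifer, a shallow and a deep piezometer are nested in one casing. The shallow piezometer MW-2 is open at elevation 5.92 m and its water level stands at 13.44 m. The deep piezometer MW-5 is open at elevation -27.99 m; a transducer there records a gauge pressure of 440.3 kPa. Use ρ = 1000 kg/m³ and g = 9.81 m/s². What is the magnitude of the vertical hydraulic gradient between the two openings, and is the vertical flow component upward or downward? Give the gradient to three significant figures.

Total head at MW-2: h = 13.44 m (water level in the standpipe).
Pressure head at MW-5: ψ = P/(ρg) = 440.3×1000 / (1000 × 9.81) = 44.88 m.
Total head at MW-5: h = z + ψ = -27.99 + 44.88 = 16.89 m.
Δh = h(MW-2) − h(MW-5) = 13.44 − 16.89 = -3.45 m.
Vertical separation Δz = 5.92 − (-27.99) = 33.91 m.
|i_v| = |Δh| / Δz = 3.45 / 33.91 = 0.102.
Head is higher in the deep piezometer, so vertical flow is upward (discharge condition).

|i_v| ≈ 0.102; vertical flow is upward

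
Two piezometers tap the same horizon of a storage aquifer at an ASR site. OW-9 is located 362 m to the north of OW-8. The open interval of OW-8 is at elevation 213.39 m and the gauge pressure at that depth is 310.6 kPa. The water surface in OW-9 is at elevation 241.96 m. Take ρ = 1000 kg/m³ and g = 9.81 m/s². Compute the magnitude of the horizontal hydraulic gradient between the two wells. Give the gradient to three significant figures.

Pressure head at OW-8: ψ = P/(ρg) = 310.6×1000 / (1000 × 9.81) = 31.66 m.
Total head at OW-8: h = z + ψ = 213.39 + 31.66 = 245.05 m.
Total head at OW-9: h = 241.96 m (water level in the piezometer is the total head).
Head difference: h(OW-8) − h(OW-9) = 245.05 − 241.96 = 3.09 m.
Hydraulic gradient: i = |Δh| / L = 3.09 / 362 = 0.00854.

i ≈ 0.00854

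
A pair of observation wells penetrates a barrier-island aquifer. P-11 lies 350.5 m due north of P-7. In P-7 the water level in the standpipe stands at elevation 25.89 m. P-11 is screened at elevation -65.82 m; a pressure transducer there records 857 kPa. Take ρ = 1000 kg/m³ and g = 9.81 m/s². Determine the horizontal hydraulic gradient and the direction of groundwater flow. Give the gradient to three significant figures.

Total head at P-7: h = 25.89 m (water level in the piezometer is the total head).
Pressure head at P-11: ψ = P/(ρg) = 857×1000 / (1000 × 9.81) = 87.36 m.
Total head at P-11: h = z + ψ = -65.82 + 87.36 = 21.54 m.
Head difference: h(P-7) − h(P-11) = 25.89 − 21.54 = 4.35 m.
Hydraulic gradient: i = |Δh| / L = 4.35 / 350.5 = 0.0124.
Flow is from higher to lower head: from P-7 toward P-11, i.e. toward the north.

i ≈ 0.0124; groundwater flows toward the north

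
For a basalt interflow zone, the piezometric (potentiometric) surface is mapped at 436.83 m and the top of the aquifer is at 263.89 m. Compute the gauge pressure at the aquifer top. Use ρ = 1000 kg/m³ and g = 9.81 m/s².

P ≈ 1700 kPa

Pressure head at the aquifer top: ψ = h − z = 436.83 − 263.89 = 172.94 m.
P = ρgψ = 1000 × 9.81 × 172.94 = 1696541 Pa ≈ 1700 kPa.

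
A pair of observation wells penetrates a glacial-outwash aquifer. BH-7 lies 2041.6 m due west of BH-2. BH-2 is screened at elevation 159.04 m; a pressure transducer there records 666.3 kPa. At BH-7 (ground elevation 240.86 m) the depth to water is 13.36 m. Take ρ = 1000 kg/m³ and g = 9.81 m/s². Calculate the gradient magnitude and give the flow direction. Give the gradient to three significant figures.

i ≈ 0.000264; groundwater flows toward the east

Pressure head at BH-2: ψ = P/(ρg) = 666.3×1000 / (1000 × 9.81) = 67.92 m.
Total head at BH-2: h = z + ψ = 159.04 + 67.92 = 226.96 m.
Total head at BH-7: h = 240.86 − 13.36 = 227.50 m.
Head difference: h(BH-2) − h(BH-7) = 226.96 − 227.50 = -0.54 m.
Hydraulic gradient: i = |Δh| / L = 0.54 / 2041.6 = 0.000264.
Flow is from higher to lower head: from BH-7 toward BH-2, i.e. toward the east.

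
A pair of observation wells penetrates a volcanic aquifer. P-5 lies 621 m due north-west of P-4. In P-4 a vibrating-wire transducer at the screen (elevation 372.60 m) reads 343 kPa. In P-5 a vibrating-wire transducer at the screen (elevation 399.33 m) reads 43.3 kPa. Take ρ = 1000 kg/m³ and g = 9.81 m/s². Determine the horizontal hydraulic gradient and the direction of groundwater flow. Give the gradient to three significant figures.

Pressure head at P-4: ψ = P/(ρg) = 343×1000 / (1000 × 9.81) = 34.96 m.
Total head at P-4: h = z + ψ = 372.60 + 34.96 = 407.56 m.
Pressure head at P-5: ψ = P/(ρg) = 43.3×1000 / (1000 × 9.81) = 4.41 m.
Total head at P-5: h = z + ψ = 399.33 + 4.41 = 403.74 m.
Head difference: h(P-4) − h(P-5) = 407.56 − 403.74 = 3.82 m.
Hydraulic gradient: i = |Δh| / L = 3.82 / 621 = 0.00615.
Flow is from higher to lower head: from P-4 toward P-5, i.e. toward the north-west.

i ≈ 0.00615; groundwater flows toward the north-west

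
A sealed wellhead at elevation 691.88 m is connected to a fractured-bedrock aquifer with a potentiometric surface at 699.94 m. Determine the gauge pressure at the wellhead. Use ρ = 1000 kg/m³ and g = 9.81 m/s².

Head above the cap: Δh = 699.94 − 691.88 = 8.06 m.
P = ρgΔh = 1000 × 9.81 × 8.06 = 79069 Pa ≈ 79.1 kPa.

P ≈ 79.1 kPa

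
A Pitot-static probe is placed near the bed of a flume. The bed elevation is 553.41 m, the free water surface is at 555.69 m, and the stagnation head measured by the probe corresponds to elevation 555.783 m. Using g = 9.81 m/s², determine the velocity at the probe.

v ≈ 1.35 m/s

Near the bed, under hydrostatic conditions, the piezometric head (z + ψ) equals the free-surface elevation, 555.69 m.
Velocity head = total − piezometric = 555.783 − 555.69 = 0.093 m.
v = √(2g·h_v) = √(2 × 9.81 × 0.093) = 1.35 m/s.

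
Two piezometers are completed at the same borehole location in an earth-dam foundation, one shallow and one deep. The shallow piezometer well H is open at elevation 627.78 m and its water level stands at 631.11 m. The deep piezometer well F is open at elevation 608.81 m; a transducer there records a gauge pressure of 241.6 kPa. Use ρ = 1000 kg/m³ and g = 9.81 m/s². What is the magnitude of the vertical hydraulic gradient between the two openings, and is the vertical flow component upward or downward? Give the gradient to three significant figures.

Total head at well H: h = 631.11 m (water level in the standpipe).
Pressure head at well F: ψ = P/(ρg) = 241.6×1000 / (1000 × 9.81) = 24.63 m.
Total head at well F: h = z + ψ = 608.81 + 24.63 = 633.44 m.
Δh = h(well H) − h(well F) = 631.11 − 633.44 = -2.33 m.
Vertical separation Δz = 627.78 − 608.81 = 18.97 m.
|i_v| = |Δh| / Δz = 2.33 / 18.97 = 0.123.
Head is higher in the deep piezometer, so vertical flow is upward (discharge condition).

|i_v| ≈ 0.123; vertical flow is upward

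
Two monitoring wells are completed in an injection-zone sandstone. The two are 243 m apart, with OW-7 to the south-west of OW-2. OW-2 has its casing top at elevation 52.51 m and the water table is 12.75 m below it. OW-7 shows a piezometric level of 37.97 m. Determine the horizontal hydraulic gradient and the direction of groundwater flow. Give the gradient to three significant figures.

i ≈ 0.00737; groundwater flows toward the south-west

Total head at OW-2: h = 52.51 − 12.75 = 39.76 m.
Total head at OW-7: h = 37.97 m (water level in the piezometer is the total head).
Head difference: h(OW-2) − h(OW-7) = 39.76 − 37.97 = 1.79 m.
Hydraulic gradient: i = |Δh| / L = 1.79 / 243 = 0.00737.
Flow is from higher to lower head: from OW-2 toward OW-7, i.e. toward the south-west.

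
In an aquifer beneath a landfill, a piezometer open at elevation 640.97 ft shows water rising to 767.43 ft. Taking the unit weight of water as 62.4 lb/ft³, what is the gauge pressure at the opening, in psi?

P ≈ 54.8 psi

Pressure head ψ = h − z = 767.43 − 640.97 = 126.46 ft.
P = γ·ψ / 144 = 62.4 × 126.46 / 144 = 54.8 psi.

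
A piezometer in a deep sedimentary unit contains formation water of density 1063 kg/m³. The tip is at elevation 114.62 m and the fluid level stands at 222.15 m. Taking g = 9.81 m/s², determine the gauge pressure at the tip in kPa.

P ≈ 1120 kPa

Pressure head ψ = h − z = 222.15 − 114.62 = 107.53 m.
P = ρgψ = 1063 × 9.81 × 107.53 = 1121326 Pa ≈ 1120 kPa.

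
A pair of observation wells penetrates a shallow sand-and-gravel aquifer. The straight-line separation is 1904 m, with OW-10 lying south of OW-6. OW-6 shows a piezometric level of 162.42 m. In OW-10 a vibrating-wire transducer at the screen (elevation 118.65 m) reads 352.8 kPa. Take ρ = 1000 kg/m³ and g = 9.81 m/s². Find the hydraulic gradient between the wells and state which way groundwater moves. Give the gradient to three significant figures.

Total head at OW-6: h = 162.42 m (water level in the piezometer is the total head).
Pressure head at OW-10: ψ = P/(ρg) = 352.8×1000 / (1000 × 9.81) = 35.96 m.
Total head at OW-10: h = z + ψ = 118.65 + 35.96 = 154.61 m.
Head difference: h(OW-6) − h(OW-10) = 162.42 − 154.61 = 7.81 m.
Hydraulic gradient: i = |Δh| / L = 7.81 / 1904 = 0.00410.
Flow is from higher to lower head: from OW-6 toward OW-10, i.e. toward the south.

i ≈ 0.00410; groundwater flows toward the south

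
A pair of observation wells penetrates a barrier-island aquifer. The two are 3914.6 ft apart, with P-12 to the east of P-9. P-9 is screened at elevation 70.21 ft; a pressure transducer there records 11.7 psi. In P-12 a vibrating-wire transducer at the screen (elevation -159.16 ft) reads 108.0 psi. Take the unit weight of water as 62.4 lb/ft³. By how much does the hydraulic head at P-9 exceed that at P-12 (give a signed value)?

Pressure head at P-9: ψ = 144·P/γ = 144 × 11.7 / 62.4 = 27.00 ft.
Total head at P-9: h = z + ψ = 70.21 + 27.00 = 97.21 ft.
Pressure head at P-12: ψ = 144·P/γ = 144 × 108.0 / 62.4 = 249.23 ft.
Total head at P-12: h = z + ψ = -159.16 + 249.23 = 90.07 ft.
Head difference: h(P-9) − h(P-12) = 97.21 − 90.07 = 7.14 ft.

Δh ≈ 7.14 ft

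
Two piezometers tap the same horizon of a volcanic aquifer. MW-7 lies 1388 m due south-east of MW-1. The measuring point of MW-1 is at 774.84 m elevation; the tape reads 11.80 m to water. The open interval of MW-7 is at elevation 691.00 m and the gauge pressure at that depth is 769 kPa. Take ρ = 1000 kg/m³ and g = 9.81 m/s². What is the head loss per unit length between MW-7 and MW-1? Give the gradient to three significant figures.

Total head at MW-1: h = 774.84 − 11.80 = 763.04 m.
Pressure head at MW-7: ψ = P/(ρg) = 769×1000 / (1000 × 9.81) = 78.39 m.
Total head at MW-7: h = z + ψ = 691.00 + 78.39 = 769.39 m.
Head difference: h(MW-1) − h(MW-7) = 763.04 − 769.39 = -6.35 m.
Hydraulic gradient: i = |Δh| / L = 6.35 / 1388 = 0.00457.

i ≈ 0.00457 m/m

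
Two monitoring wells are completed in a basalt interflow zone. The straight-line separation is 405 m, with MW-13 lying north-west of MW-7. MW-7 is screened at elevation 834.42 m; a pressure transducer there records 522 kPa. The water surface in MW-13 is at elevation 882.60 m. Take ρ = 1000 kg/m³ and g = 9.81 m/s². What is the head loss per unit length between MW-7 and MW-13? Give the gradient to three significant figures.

i ≈ 0.0124 m/m

Pressure head at MW-7: ψ = P/(ρg) = 522×1000 / (1000 × 9.81) = 53.21 m.
Total head at MW-7: h = z + ψ = 834.42 + 53.21 = 887.63 m.
Total head at MW-13: h = 882.60 m (water level in the piezometer is the total head).
Head difference: h(MW-7) − h(MW-13) = 887.63 − 882.60 = 5.03 m.
Hydraulic gradient: i = |Δh| / L = 5.03 / 405 = 0.0124.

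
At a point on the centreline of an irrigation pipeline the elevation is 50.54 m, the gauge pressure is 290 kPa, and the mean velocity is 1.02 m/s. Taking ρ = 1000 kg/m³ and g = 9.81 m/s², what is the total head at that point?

h ≈ 80.15 m

Pressure head ψ = P/(ρg) = 290×1000 / (1000 × 9.81) = 29.56 m.
Velocity head = v²/(2g) = 1.02² / (2 × 9.81) = 0.053 m.
h = z + ψ + v²/(2g) = 50.54 + 29.56 + 0.053 = 80.15 m.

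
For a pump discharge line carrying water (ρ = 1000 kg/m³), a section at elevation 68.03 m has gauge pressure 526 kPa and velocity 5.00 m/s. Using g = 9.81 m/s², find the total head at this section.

h ≈ 122.92 m

Pressure head ψ = P/(ρg) = 526×1000 / (1000 × 9.81) = 53.62 m.
Velocity head = v²/(2g) = 5.00² / (2 × 9.81) = 1.274 m.
h = z + ψ + v²/(2g) = 68.03 + 53.62 + 1.274 = 122.92 m.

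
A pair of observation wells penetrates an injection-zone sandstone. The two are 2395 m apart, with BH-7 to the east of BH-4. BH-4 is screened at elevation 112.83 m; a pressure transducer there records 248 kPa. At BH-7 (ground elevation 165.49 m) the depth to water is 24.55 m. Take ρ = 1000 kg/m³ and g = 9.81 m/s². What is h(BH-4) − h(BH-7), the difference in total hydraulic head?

Δh ≈ -2.83 m

Pressure head at BH-4: ψ = P/(ρg) = 248×1000 / (1000 × 9.81) = 25.28 m.
Total head at BH-4: h = z + ψ = 112.83 + 25.28 = 138.11 m.
Total head at BH-7: h = 165.49 − 24.55 = 140.94 m.
Head difference: h(BH-4) − h(BH-7) = 138.11 − 140.94 = -2.83 m.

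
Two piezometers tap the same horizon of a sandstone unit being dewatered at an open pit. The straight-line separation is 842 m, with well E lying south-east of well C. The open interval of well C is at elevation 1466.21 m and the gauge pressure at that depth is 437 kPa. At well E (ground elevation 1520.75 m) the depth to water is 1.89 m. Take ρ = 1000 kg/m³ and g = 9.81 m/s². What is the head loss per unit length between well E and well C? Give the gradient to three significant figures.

i ≈ 0.00962 m/m

Pressure head at well C: ψ = P/(ρg) = 437×1000 / (1000 × 9.81) = 44.55 m.
Total head at well C: h = z + ψ = 1466.21 + 44.55 = 1510.76 m.
Total head at well E: h = 1520.75 − 1.89 = 1518.86 m.
Head difference: h(well C) − h(well E) = 1510.76 − 1518.86 = -8.10 m.
Hydraulic gradient: i = |Δh| / L = 8.10 / 842 = 0.00962.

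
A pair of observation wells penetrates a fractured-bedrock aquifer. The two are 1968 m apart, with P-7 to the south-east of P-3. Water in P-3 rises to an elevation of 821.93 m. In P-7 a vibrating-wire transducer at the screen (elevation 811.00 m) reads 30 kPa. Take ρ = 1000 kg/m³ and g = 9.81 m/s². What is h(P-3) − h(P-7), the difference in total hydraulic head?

Δh ≈ 7.87 m

Total head at P-3: h = 821.93 m (water level in the piezometer is the total head).
Pressure head at P-7: ψ = P/(ρg) = 30×1000 / (1000 × 9.81) = 3.06 m.
Total head at P-7: h = z + ψ = 811.00 + 3.06 = 814.06 m.
Head difference: h(P-3) − h(P-7) = 821.93 − 814.06 = 7.87 m.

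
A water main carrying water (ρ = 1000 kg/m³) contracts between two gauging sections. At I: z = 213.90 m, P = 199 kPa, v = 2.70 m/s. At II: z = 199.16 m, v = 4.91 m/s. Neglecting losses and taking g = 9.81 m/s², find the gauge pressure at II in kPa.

P₂ ≈ 335 kPa

Pressure head at I: ψ₁ = P₁/(ρg) = 199×1000 / (1000 × 9.81) = 20.29 m.
Velocity heads: v₁²/2g = 2.70²/19.62 = 0.372 m; v₂²/2g = 4.91²/19.62 = 1.229 m.
Total head H = z₁ + ψ₁ + v₁²/2g = 213.90 + 20.29 + 0.372 = 234.56 m.
ψ₂ = H − z₂ − v₂²/2g = 234.56 − 199.16 − 1.229 = 34.17 m.
P₂ = ρgψ₂ = 1000 × 9.81 × 34.17 ≈ 335 kPa.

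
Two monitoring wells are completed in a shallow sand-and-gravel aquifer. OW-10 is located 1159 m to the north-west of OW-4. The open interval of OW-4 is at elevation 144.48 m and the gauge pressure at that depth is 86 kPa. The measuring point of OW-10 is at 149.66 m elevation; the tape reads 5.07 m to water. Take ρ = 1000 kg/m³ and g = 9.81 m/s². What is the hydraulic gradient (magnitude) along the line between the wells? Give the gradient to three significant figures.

i ≈ 0.00747

Pressure head at OW-4: ψ = P/(ρg) = 86×1000 / (1000 × 9.81) = 8.77 m.
Total head at OW-4: h = z + ψ = 144.48 + 8.77 = 153.25 m.
Total head at OW-10: h = 149.66 − 5.07 = 144.59 m.
Head difference: h(OW-4) − h(OW-10) = 153.25 − 144.59 = 8.66 m.
Hydraulic gradient: i = |Δh| / L = 8.66 / 1159 = 0.00747.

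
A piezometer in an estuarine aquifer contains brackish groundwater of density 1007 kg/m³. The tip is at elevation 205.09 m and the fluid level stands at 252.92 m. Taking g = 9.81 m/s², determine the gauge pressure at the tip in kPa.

P ≈ 472 kPa

Pressure head ψ = h − z = 252.92 − 205.09 = 47.83 m.
P = ρgψ = 1007 × 9.81 × 47.83 = 472497 Pa ≈ 472 kPa.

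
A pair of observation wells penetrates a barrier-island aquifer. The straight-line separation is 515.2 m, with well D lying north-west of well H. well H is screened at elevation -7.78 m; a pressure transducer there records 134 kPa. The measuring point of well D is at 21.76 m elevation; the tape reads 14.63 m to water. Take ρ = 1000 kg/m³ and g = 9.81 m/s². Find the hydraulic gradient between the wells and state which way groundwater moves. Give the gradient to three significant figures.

i ≈ 0.00243; groundwater flows toward the south-east

Pressure head at well H: ψ = P/(ρg) = 134×1000 / (1000 × 9.81) = 13.66 m.
Total head at well H: h = z + ψ = -7.78 + 13.66 = 5.88 m.
Total head at well D: h = 21.76 − 14.63 = 7.13 m.
Head difference: h(well H) − h(well D) = 5.88 − 7.13 = -1.25 m.
Hydraulic gradient: i = |Δh| / L = 1.25 / 515.2 = 0.00243.
Flow is from higher to lower head: from well D toward well H, i.e. toward the south-east.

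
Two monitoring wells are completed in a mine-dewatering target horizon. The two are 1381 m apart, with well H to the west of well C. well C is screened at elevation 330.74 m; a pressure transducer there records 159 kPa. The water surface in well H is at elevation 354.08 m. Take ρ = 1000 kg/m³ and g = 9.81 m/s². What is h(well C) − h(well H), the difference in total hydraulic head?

Pressure head at well C: ψ = P/(ρg) = 159×1000 / (1000 × 9.81) = 16.21 m.
Total head at well C: h = z + ψ = 330.74 + 16.21 = 346.95 m.
Total head at well H: h = 354.08 m (water level in the piezometer is the total head).
Head difference: h(well C) − h(well H) = 346.95 − 354.08 = -7.13 m.

Δh ≈ -7.13 m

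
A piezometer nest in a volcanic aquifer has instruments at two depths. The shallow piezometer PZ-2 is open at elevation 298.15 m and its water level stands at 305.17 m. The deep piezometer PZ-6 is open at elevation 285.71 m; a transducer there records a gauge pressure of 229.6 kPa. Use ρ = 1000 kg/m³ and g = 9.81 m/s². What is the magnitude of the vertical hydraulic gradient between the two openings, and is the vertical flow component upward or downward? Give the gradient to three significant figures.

Total head at PZ-2: h = 305.17 m (water level in the standpipe).
Pressure head at PZ-6: ψ = P/(ρg) = 229.6×1000 / (1000 × 9.81) = 23.40 m.
Total head at PZ-6: h = z + ψ = 285.71 + 23.40 = 309.11 m.
Δh = h(PZ-2) − h(PZ-6) = 305.17 − 309.11 = -3.94 m.
Vertical separation Δz = 298.15 − 285.71 = 12.44 m.
|i_v| = |Δh| / Δz = 3.94 / 12.44 = 0.317.
Head is higher in the deep piezometer, so vertical flow is upward (discharge condition).

|i_v| ≈ 0.317; vertical flow is upward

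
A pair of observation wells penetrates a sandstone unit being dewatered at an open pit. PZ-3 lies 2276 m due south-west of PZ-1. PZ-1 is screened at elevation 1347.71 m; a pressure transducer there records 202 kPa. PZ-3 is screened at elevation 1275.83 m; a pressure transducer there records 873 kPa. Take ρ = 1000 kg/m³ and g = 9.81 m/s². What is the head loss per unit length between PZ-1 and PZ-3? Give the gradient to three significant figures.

Pressure head at PZ-1: ψ = P/(ρg) = 202×1000 / (1000 × 9.81) = 20.59 m.
Total head at PZ-1: h = z + ψ = 1347.71 + 20.59 = 1368.30 m.
Pressure head at PZ-3: ψ = P/(ρg) = 873×1000 / (1000 × 9.81) = 88.99 m.
Total head at PZ-3: h = z + ψ = 1275.83 + 88.99 = 1364.82 m.
Head difference: h(PZ-1) − h(PZ-3) = 1368.30 − 1364.82 = 3.48 m.
Hydraulic gradient: i = |Δh| / L = 3.48 / 2276 = 0.00153.

i ≈ 0.00153 m/m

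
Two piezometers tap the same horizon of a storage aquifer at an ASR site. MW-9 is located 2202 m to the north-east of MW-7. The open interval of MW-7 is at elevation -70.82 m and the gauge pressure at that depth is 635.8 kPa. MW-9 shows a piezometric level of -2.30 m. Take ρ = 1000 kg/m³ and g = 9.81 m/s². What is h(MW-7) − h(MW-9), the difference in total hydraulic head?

Pressure head at MW-7: ψ = P/(ρg) = 635.8×1000 / (1000 × 9.81) = 64.81 m.
Total head at MW-7: h = z + ψ = -70.82 + 64.81 = -6.01 m.
Total head at MW-9: h = -2.30 m (water level in the piezometer is the total head).
Head difference: h(MW-7) − h(MW-9) = -6.01 − (-2.30) = -3.71 m.

Δh ≈ -3.71 m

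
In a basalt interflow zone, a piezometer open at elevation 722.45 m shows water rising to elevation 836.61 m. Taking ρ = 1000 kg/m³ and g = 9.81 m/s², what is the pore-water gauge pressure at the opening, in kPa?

P ≈ 1120 kPa

Pressure head ψ = h − z = 836.61 − 722.45 = 114.16 m.
P = ρgψ = 1000 × 9.81 × 114.16 = 1119910 Pa ≈ 1120 kPa.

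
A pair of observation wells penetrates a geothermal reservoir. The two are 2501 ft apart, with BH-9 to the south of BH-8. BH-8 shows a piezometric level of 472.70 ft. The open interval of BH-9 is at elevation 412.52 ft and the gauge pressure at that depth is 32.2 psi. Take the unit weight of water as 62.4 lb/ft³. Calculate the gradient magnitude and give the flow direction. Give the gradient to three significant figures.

i ≈ 0.00565; groundwater flows toward the north

Total head at BH-8: h = 472.70 ft (water level in the piezometer is the total head).
Pressure head at BH-9: ψ = 144·P/γ = 144 × 32.2 / 62.4 = 74.31 ft.
Total head at BH-9: h = z + ψ = 412.52 + 74.31 = 486.83 ft.
Head difference: h(BH-8) − h(BH-9) = 472.70 − 486.83 = -14.13 ft.
Hydraulic gradient: i = |Δh| / L = 14.13 / 2501 = 0.00565.
Flow is from higher to lower head: from BH-9 toward BH-8, i.e. toward the north.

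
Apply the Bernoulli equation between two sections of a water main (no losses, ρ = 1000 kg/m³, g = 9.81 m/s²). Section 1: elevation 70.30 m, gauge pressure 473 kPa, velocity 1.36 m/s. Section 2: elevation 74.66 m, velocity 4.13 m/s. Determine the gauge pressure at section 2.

Pressure head at 1: ψ₁ = P₁/(ρg) = 473×1000 / (1000 × 9.81) = 48.22 m.
Velocity heads: v₁²/2g = 1.36²/19.62 = 0.094 m; v₂²/2g = 4.13²/19.62 = 0.869 m.
Total head H = z₁ + ψ₁ + v₁²/2g = 70.30 + 48.22 + 0.094 = 118.61 m.
ψ₂ = H − z₂ − v₂²/2g = 118.61 − 74.66 − 0.869 = 43.08 m.
P₂ = ρgψ₂ = 1000 × 9.81 × 43.08 ≈ 423 kPa.

P₂ ≈ 423 kPa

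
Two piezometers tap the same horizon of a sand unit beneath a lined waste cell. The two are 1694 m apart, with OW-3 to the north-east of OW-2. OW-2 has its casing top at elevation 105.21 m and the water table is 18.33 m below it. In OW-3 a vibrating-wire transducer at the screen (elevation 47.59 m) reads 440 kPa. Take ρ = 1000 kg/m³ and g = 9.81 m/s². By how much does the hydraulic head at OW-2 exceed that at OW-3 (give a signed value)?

Δh ≈ -5.56 m

Total head at OW-2: h = 105.21 − 18.33 = 86.88 m.
Pressure head at OW-3: ψ = P/(ρg) = 440×1000 / (1000 × 9.81) = 44.85 m.
Total head at OW-3: h = z + ψ = 47.59 + 44.85 = 92.44 m.
Head difference: h(OW-2) − h(OW-3) = 86.88 − 92.44 = -5.56 m.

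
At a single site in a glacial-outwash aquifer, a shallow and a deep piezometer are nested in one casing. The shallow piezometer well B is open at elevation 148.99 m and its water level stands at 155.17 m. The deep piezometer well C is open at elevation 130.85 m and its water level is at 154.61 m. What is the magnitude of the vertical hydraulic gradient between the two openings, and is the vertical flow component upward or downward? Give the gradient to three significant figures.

|i_v| ≈ 0.0309; vertical flow is downward

Total head at well B: h = 155.17 m (water level in the standpipe).
Total head at well C: h = 154.61 m.
Δh = h(well B) − h(well C) = 155.17 − 154.61 = 0.56 m.
Vertical separation Δz = 148.99 − 130.85 = 18.14 m.
|i_v| = |Δh| / Δz = 0.56 / 18.14 = 0.0309.
Head is higher in the shallow piezometer, so vertical flow is downward (recharge condition).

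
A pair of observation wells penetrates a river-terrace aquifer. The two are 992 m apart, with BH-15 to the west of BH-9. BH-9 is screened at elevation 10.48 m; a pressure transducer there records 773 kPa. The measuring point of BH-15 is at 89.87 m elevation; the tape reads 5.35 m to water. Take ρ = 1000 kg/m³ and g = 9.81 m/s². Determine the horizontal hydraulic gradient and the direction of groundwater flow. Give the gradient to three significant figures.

i ≈ 0.00480; groundwater flows toward the west

Pressure head at BH-9: ψ = P/(ρg) = 773×1000 / (1000 × 9.81) = 78.80 m.
Total head at BH-9: h = z + ψ = 10.48 + 78.80 = 89.28 m.
Total head at BH-15: h = 89.87 − 5.35 = 84.52 m.
Head difference: h(BH-9) − h(BH-15) = 89.28 − 84.52 = 4.76 m.
Hydraulic gradient: i = |Δh| / L = 4.76 / 992 = 0.00480.
Flow is from higher to lower head: from BH-9 toward BH-15, i.e. toward the west.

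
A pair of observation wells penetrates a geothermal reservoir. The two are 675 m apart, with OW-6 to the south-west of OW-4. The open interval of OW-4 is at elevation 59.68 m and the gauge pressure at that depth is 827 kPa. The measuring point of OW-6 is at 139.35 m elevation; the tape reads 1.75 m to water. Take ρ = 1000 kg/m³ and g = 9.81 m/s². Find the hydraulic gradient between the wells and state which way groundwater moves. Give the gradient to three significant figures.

i ≈ 0.00945; groundwater flows toward the south-west

Pressure head at OW-4: ψ = P/(ρg) = 827×1000 / (1000 × 9.81) = 84.30 m.
Total head at OW-4: h = z + ψ = 59.68 + 84.30 = 143.98 m.
Total head at OW-6: h = 139.35 − 1.75 = 137.60 m.
Head difference: h(OW-4) − h(OW-6) = 143.98 − 137.60 = 6.38 m.
Hydraulic gradient: i = |Δh| / L = 6.38 / 675 = 0.00945.
Flow is from higher to lower head: from OW-4 toward OW-6, i.e. toward the south-west.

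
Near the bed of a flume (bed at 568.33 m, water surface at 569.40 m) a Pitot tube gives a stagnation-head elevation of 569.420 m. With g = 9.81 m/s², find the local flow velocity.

Near the bed, under hydrostatic conditions, the piezometric head (z + ψ) equals the free-surface elevation, 569.40 m.
Velocity head = total − piezometric = 569.420 − 569.40 = 0.020 m.
v = √(2g·h_v) = √(2 × 9.81 × 0.020) = 0.626 m/s.

v ≈ 0.626 m/s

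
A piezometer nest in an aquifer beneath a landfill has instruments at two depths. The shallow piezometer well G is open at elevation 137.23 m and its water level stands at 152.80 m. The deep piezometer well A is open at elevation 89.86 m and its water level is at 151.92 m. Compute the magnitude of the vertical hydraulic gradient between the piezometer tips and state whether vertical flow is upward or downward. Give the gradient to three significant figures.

Total head at well G: h = 152.80 m (water level in the standpipe).
Total head at well A: h = 151.92 m.
Δh = h(well G) − h(well A) = 152.80 − 151.92 = 0.88 m.
Vertical separation Δz = 137.23 − 89.86 = 47.37 m.
|i_v| = |Δh| / Δz = 0.88 / 47.37 = 0.0186.
Head is higher in the shallow piezometer, so vertical flow is downward (recharge condition).

|i_v| ≈ 0.0186; vertical flow is downward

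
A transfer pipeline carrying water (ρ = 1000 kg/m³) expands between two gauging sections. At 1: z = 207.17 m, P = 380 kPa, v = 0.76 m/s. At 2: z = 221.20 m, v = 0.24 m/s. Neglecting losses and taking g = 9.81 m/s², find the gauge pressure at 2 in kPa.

Pressure head at 1: ψ₁ = P₁/(ρg) = 380×1000 / (1000 × 9.81) = 38.74 m.
Velocity heads: v₁²/2g = 0.76²/19.62 = 0.029 m; v₂²/2g = 0.24²/19.62 = 0.003 m.
Total head H = z₁ + ψ₁ + v₁²/2g = 207.17 + 38.74 + 0.029 = 245.94 m.
ψ₂ = H − z₂ − v₂²/2g = 245.94 − 221.20 − 0.003 = 24.74 m.
P₂ = ρgψ₂ = 1000 × 9.81 × 24.74 ≈ 243 kPa.

P₂ ≈ 243 kPa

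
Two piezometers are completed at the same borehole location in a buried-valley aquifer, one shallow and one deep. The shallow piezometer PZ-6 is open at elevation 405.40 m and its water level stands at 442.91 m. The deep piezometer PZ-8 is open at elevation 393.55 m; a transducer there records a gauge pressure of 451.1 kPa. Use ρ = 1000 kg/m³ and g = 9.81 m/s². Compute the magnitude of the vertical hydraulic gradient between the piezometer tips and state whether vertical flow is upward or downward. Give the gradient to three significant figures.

|i_v| ≈ 0.285; vertical flow is downward

Total head at PZ-6: h = 442.91 m (water level in the standpipe).
Pressure head at PZ-8: ψ = P/(ρg) = 451.1×1000 / (1000 × 9.81) = 45.98 m.
Total head at PZ-8: h = z + ψ = 393.55 + 45.98 = 439.53 m.
Δh = h(PZ-6) − h(PZ-8) = 442.91 − 439.53 = 3.38 m.
Vertical separation Δz = 405.40 − 393.55 = 11.85 m.
|i_v| = |Δh| / Δz = 3.38 / 11.85 = 0.285.
Head is higher in the shallow piezometer, so vertical flow is downward (recharge condition).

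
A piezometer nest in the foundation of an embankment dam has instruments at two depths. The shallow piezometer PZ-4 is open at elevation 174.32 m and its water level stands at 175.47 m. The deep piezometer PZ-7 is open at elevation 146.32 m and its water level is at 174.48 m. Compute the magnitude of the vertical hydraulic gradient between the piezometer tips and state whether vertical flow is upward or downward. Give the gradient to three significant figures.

Total head at PZ-4: h = 175.47 m (water level in the standpipe).
Total head at PZ-7: h = 174.48 m.
Δh = h(PZ-4) − h(PZ-7) = 175.47 − 174.48 = 0.99 m.
Vertical separation Δz = 174.32 − 146.32 = 28.00 m.
|i_v| = |Δh| / Δz = 0.99 / 28.00 = 0.0354.
Head is higher in the shallow piezometer, so vertical flow is downward (recharge condition).

|i_v| ≈ 0.0354; vertical flow is downward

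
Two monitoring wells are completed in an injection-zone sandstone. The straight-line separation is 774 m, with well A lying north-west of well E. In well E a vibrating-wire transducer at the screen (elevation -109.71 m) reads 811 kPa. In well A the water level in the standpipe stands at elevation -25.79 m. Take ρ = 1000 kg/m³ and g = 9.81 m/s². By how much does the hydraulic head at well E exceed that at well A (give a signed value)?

Pressure head at well E: ψ = P/(ρg) = 811×1000 / (1000 × 9.81) = 82.67 m.
Total head at well E: h = z + ψ = -109.71 + 82.67 = -27.04 m.
Total head at well A: h = -25.79 m (water level in the piezometer is the total head).
Head difference: h(well E) − h(well A) = -27.04 − (-25.79) = -1.25 m.

Δh ≈ -1.25 m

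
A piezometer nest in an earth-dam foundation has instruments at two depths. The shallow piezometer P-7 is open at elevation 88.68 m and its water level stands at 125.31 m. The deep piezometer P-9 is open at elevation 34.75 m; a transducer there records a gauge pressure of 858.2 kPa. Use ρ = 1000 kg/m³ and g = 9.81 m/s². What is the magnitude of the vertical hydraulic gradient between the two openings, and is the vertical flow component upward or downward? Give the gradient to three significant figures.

|i_v| ≈ 0.0571; vertical flow is downward

Total head at P-7: h = 125.31 m (water level in the standpipe).
Pressure head at P-9: ψ = P/(ρg) = 858.2×1000 / (1000 × 9.81) = 87.48 m.
Total head at P-9: h = z + ψ = 34.75 + 87.48 = 122.23 m.
Δh = h(P-7) − h(P-9) = 125.31 − 122.23 = 3.08 m.
Vertical separation Δz = 88.68 − 34.75 = 53.93 m.
|i_v| = |Δh| / Δz = 3.08 / 53.93 = 0.0571.
Head is higher in the shallow piezometer, so vertical flow is downward (recharge condition).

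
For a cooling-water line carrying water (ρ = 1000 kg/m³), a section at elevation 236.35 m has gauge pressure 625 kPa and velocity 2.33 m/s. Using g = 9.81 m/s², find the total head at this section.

h ≈ 300.34 m

Pressure head ψ = P/(ρg) = 625×1000 / (1000 × 9.81) = 63.71 m.
Velocity head = v²/(2g) = 2.33² / (2 × 9.81) = 0.277 m.
h = z + ψ + v²/(2g) = 236.35 + 63.71 + 0.277 = 300.34 m.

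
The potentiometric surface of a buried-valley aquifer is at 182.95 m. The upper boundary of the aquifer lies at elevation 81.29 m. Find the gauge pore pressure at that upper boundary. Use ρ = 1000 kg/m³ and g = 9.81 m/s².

P ≈ 997 kPa

Pressure head at the aquifer top: ψ = h − z = 182.95 − 81.29 = 101.66 m.
P = ρgψ = 1000 × 9.81 × 101.66 = 997285 Pa ≈ 997 kPa.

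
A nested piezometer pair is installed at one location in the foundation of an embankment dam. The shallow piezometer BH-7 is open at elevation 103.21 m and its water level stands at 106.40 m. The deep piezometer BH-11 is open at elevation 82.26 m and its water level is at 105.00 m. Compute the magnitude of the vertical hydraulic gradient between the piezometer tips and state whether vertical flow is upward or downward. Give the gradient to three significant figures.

Total head at BH-7: h = 106.40 m (water level in the standpipe).
Total head at BH-11: h = 105.00 m.
Δh = h(BH-7) − h(BH-11) = 106.40 − 105.00 = 1.40 m.
Vertical separation Δz = 103.21 − 82.26 = 20.95 m.
|i_v| = |Δh| / Δz = 1.40 / 20.95 = 0.0668.
Head is higher in the shallow piezometer, so vertical flow is downward (recharge condition).

|i_v| ≈ 0.0668; vertical flow is downward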